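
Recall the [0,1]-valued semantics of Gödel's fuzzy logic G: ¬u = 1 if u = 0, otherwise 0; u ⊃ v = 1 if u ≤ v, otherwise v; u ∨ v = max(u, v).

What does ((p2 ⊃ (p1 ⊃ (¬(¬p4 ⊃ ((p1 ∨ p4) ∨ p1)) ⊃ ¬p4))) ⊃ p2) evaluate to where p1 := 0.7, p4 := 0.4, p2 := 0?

¬p4: Gödel ¬ of 0.4 = 0 (operand ≠ 0)
(p1 ∨ p4) = max(0.7, 0.4) = 0.7
((p1 ∨ p4) ∨ p1) = max(0.7, 0.7) = 0.7
(¬p4 ⊃ ((p1 ∨ p4) ∨ p1)): 0 ≤ 0.7, so result = 1
¬(¬p4 ⊃ ((p1 ∨ p4) ∨ p1)): Gödel ¬ of 1 = 0 (operand ≠ 0)
¬p4: Gödel ¬ of 0.4 = 0 (operand ≠ 0)
(¬(¬p4 ⊃ ((p1 ∨ p4) ∨ p1)) ⊃ ¬p4): 0 ≤ 0, so result = 1
(p1 ⊃ (¬(¬p4 ⊃ ((p1 ∨ p4) ∨ p1)) ⊃ ¬p4)): 0.7 ≤ 1, so result = 1
(p2 ⊃ (p1 ⊃ (¬(¬p4 ⊃ ((p1 ∨ p4) ∨ p1)) ⊃ ¬p4))): 0 ≤ 1, so result = 1
((p2 ⊃ (p1 ⊃ (¬(¬p4 ⊃ ((p1 ∨ p4) ∨ p1)) ⊃ ¬p4))) ⊃ p2): 1 > 0, so result = 0

0.00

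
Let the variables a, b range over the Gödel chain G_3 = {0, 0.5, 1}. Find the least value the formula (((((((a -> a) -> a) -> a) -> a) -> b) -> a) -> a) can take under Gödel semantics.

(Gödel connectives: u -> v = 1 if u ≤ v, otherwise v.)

The minimum is attained at a = 0.5, b = 0:
  (a -> a): 0.5 ≤ 0.5, so result = 1
  ((a -> a) -> a): 1 > 0.5, so result = 0.5
  (((a -> a) -> a) -> a): 0.5 ≤ 0.5, so result = 1
  ((((a -> a) -> a) -> a) -> a): 1 > 0.5, so result = 0.5
  (((((a -> a) -> a) -> a) -> a) -> b): 0.5 > 0, so result = 0
  ((((((a -> a) -> a) -> a) -> a) -> b) -> a): 0 ≤ 0.5, so result = 1
  (((((((a -> a) -> a) -> a) -> a) -> b) -> a) -> a): 1 > 0.5, so result = 0.5
Checking all 9 assignments confirms none give a value below 0.50.

0.50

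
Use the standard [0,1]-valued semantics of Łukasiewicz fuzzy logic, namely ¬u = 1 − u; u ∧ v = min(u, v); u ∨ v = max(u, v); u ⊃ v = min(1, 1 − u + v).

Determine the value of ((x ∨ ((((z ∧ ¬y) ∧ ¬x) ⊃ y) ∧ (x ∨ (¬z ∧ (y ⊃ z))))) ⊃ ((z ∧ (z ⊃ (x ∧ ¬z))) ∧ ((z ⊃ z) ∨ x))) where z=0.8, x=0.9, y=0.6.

0.50

¬y: Łukasiewicz ¬ gives 1 − 0.6 = 0.4
(z ∧ ¬y) = min(0.8, 0.4) = 0.4
¬x: Łukasiewicz ¬ gives 1 − 0.9 = 0.1
((z ∧ ¬y) ∧ ¬x) = min(0.4, 0.1) = 0.1
(((z ∧ ¬y) ∧ ¬x) ⊃ y): min(1, 1 − 0.1 + 0.6) = 1
¬z: Łukasiewicz ¬ gives 1 − 0.8 = 0.2
(y ⊃ z): min(1, 1 − 0.6 + 0.8) = 1
(¬z ∧ (y ⊃ z)) = min(0.2, 1) = 0.2
(x ∨ (¬z ∧ (y ⊃ z))) = max(0.9, 0.2) = 0.9
((((z ∧ ¬y) ∧ ¬x) ⊃ y) ∧ (x ∨ (¬z ∧ (y ⊃ z)))) = min(1, 0.9) = 0.9
(x ∨ ((((z ∧ ¬y) ∧ ¬x) ⊃ y) ∧ (x ∨ (¬z ∧ (y ⊃ z))))) = max(0.9, 0.9) = 0.9
¬z: Łukasiewicz ¬ gives 1 − 0.8 = 0.2
(x ∧ ¬z) = min(0.9, 0.2) = 0.2
(z ⊃ (x ∧ ¬z)): min(1, 1 − 0.8 + 0.2) = 0.4
(z ∧ (z ⊃ (x ∧ ¬z))) = min(0.8, 0.4) = 0.4
(z ⊃ z): min(1, 1 − 0.8 + 0.8) = 1
((z ⊃ z) ∨ x) = max(1, 0.9) = 1
((z ∧ (z ⊃ (x ∧ ¬z))) ∧ ((z ⊃ z) ∨ x)) = min(0.4, 1) = 0.4
((x ∨ ((((z ∧ ¬y) ∧ ¬x) ⊃ y) ∧ (x ∨ (¬z ∧ (y ⊃ z))))) ⊃ ((z ∧ (z ⊃ (x ∧ ¬z))) ∧ ((z ⊃ z) ∨ x))): min(1, 1 − 0.9 + 0.4) = 0.5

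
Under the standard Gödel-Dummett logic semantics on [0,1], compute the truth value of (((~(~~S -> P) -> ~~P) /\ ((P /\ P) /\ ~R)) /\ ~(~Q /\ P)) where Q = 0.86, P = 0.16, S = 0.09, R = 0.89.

0.00

~S: Gödel ¬ of 0.09 = 0 (operand ≠ 0)
~~S: Gödel ¬ of 0 = 1 (operand is 0)
(~~S -> P): 1 > 0.16, so result = 0.16
~(~~S -> P): Gödel ¬ of 0.16 = 0 (operand ≠ 0)
~P: Gödel ¬ of 0.16 = 0 (operand ≠ 0)
~~P: Gödel ¬ of 0 = 1 (operand is 0)
(~(~~S -> P) -> ~~P): 0 ≤ 1, so result = 1
(P /\ P) = min(0.16, 0.16) = 0.16
~R: Gödel ¬ of 0.89 = 0 (operand ≠ 0)
((P /\ P) /\ ~R) = min(0.16, 0) = 0
((~(~~S -> P) -> ~~P) /\ ((P /\ P) /\ ~R)) = min(1, 0) = 0
~Q: Gödel ¬ of 0.86 = 0 (operand ≠ 0)
(~Q /\ P) = min(0, 0.16) = 0
~(~Q /\ P): Gödel ¬ of 0 = 1 (operand is 0)
(((~(~~S -> P) -> ~~P) /\ ((P /\ P) /\ ~R)) /\ ~(~Q /\ P)) = min(0, 1) = 0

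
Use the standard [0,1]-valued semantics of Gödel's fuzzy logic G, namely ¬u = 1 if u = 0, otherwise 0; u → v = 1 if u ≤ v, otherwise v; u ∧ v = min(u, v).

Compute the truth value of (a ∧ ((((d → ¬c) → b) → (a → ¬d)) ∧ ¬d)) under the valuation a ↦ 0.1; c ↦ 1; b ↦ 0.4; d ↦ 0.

0.10

¬c: Gödel ¬ of 1 = 0 (operand ≠ 0)
(d → ¬c): 0 ≤ 0, so result = 1
((d → ¬c) → b): 1 > 0.4, so result = 0.4
¬d: Gödel ¬ of 0 = 1 (operand is 0)
(a → ¬d): 0.1 ≤ 1, so result = 1
(((d → ¬c) → b) → (a → ¬d)): 0.4 ≤ 1, so result = 1
¬d: Gödel ¬ of 0 = 1 (operand is 0)
((((d → ¬c) → b) → (a → ¬d)) ∧ ¬d) = min(1, 1) = 1
(a ∧ ((((d → ¬c) → b) → (a → ¬d)) ∧ ¬d)) = min(0.1, 1) = 0.1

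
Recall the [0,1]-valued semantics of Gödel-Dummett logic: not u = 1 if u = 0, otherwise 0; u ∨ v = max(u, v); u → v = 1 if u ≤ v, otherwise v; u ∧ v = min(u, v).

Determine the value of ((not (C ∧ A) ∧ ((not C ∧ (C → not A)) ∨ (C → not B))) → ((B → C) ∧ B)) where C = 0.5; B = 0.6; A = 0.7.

1.00

(C ∧ A) = min(0.5, 0.7) = 0.5
not (C ∧ A): Gödel ¬ of 0.5 = 0 (operand ≠ 0)
not C: Gödel ¬ of 0.5 = 0 (operand ≠ 0)
not A: Gödel ¬ of 0.7 = 0 (operand ≠ 0)
(C → not A): 0.5 > 0, so result = 0
(not C ∧ (C → not A)) = min(0, 0) = 0
not B: Gödel ¬ of 0.6 = 0 (operand ≠ 0)
(C → not B): 0.5 > 0, so result = 0
((not C ∧ (C → not A)) ∨ (C → not B)) = max(0, 0) = 0
(not (C ∧ A) ∧ ((not C ∧ (C → not A)) ∨ (C → not B))) = min(0, 0) = 0
(B → C): 0.6 > 0.5, so result = 0.5
((B → C) ∧ B) = min(0.5, 0.6) = 0.5
((not (C ∧ A) ∧ ((not C ∧ (C → not A)) ∨ (C → not B))) → ((B → C) ∧ B)): 0 ≤ 0.5, so result = 1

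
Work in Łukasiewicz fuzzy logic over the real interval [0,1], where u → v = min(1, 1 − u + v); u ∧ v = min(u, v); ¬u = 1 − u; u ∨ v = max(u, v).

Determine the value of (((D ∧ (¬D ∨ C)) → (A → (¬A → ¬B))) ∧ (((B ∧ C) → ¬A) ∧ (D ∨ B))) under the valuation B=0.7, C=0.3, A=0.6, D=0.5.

0.70

¬D: Łukasiewicz ¬ gives 1 − 0.5 = 0.5
(¬D ∨ C) = max(0.5, 0.3) = 0.5
(D ∧ (¬D ∨ C)) = min(0.5, 0.5) = 0.5
¬A: Łukasiewicz ¬ gives 1 − 0.6 = 0.4
¬B: Łukasiewicz ¬ gives 1 − 0.7 = 0.3
(¬A → ¬B): min(1, 1 − 0.4 + 0.3) = 0.9
(A → (¬A → ¬B)): min(1, 1 − 0.6 + 0.9) = 1
((D ∧ (¬D ∨ C)) → (A → (¬A → ¬B))): min(1, 1 − 0.5 + 1) = 1
(B ∧ C) = min(0.7, 0.3) = 0.3
¬A: Łukasiewicz ¬ gives 1 − 0.6 = 0.4
((B ∧ C) → ¬A): min(1, 1 − 0.3 + 0.4) = 1
(D ∨ B) = max(0.5, 0.7) = 0.7
(((B ∧ C) → ¬A) ∧ (D ∨ B)) = min(1, 0.7) = 0.7
(((D ∧ (¬D ∨ C)) → (A → (¬A → ¬B))) ∧ (((B ∧ C) → ¬A) ∧ (D ∨ B))) = min(1, 0.7) = 0.7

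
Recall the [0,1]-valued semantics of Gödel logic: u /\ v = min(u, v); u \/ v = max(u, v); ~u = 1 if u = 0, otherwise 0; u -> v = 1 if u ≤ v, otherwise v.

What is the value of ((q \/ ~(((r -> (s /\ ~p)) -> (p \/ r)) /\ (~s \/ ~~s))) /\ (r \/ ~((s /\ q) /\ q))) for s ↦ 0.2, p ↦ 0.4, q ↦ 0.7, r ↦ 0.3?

~p: Gödel ¬ of 0.4 = 0 (operand ≠ 0)
(s /\ ~p) = min(0.2, 0) = 0
(r -> (s /\ ~p)): 0.3 > 0, so result = 0
(p \/ r) = max(0.4, 0.3) = 0.4
((r -> (s /\ ~p)) -> (p \/ r)): 0 ≤ 0.4, so result = 1
~s: Gödel ¬ of 0.2 = 0 (operand ≠ 0)
~s: Gödel ¬ of 0.2 = 0 (operand ≠ 0)
~~s: Gödel ¬ of 0 = 1 (operand is 0)
(~s \/ ~~s) = max(0, 1) = 1
(((r -> (s /\ ~p)) -> (p \/ r)) /\ (~s \/ ~~s)) = min(1, 1) = 1
~(((r -> (s /\ ~p)) -> (p \/ r)) /\ (~s \/ ~~s)): Gödel ¬ of 1 = 0 (operand ≠ 0)
(q \/ ~(((r -> (s /\ ~p)) -> (p \/ r)) /\ (~s \/ ~~s))) = max(0.7, 0) = 0.7
(s /\ q) = min(0.2, 0.7) = 0.2
((s /\ q) /\ q) = min(0.2, 0.7) = 0.2
~((s /\ q) /\ q): Gödel ¬ of 0.2 = 0 (operand ≠ 0)
(r \/ ~((s /\ q) /\ q)) = max(0.3, 0) = 0.3
((q \/ ~(((r -> (s /\ ~p)) -> (p \/ r)) /\ (~s \/ ~~s))) /\ (r \/ ~((s /\ q) /\ q))) = min(0.7, 0.3) = 0.3

0.30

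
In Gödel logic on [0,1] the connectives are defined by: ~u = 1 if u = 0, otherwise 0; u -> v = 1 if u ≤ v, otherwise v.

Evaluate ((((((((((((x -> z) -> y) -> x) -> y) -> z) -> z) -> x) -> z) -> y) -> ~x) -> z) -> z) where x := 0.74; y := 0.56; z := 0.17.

0.17

(x -> z): 0.74 > 0.17, so result = 0.17
((x -> z) -> y): 0.17 ≤ 0.56, so result = 1
(((x -> z) -> y) -> x): 1 > 0.74, so result = 0.74
((((x -> z) -> y) -> x) -> y): 0.74 > 0.56, so result = 0.56
(((((x -> z) -> y) -> x) -> y) -> z): 0.56 > 0.17, so result = 0.17
((((((x -> z) -> y) -> x) -> y) -> z) -> z): 0.17 ≤ 0.17, so result = 1
(((((((x -> z) -> y) -> x) -> y) -> z) -> z) -> x): 1 > 0.74, so result = 0.74
((((((((x -> z) -> y) -> x) -> y) -> z) -> z) -> x) -> z): 0.74 > 0.17, so result = 0.17
(((((((((x -> z) -> y) -> x) -> y) -> z) -> z) -> x) -> z) -> y): 0.17 ≤ 0.56, so result = 1
~x: Gödel ¬ of 0.74 = 0 (operand ≠ 0)
((((((((((x -> z) -> y) -> x) -> y) -> z) -> z) -> x) -> z) -> y) -> ~x): 1 > 0, so result = 0
(((((((((((x -> z) -> y) -> x) -> y) -> z) -> z) -> x) -> z) -> y) -> ~x) -> z): 0 ≤ 0.17, so result = 1
((((((((((((x -> z) -> y) -> x) -> y) -> z) -> z) -> x) -> z) -> y) -> ~x) -> z) -> z): 1 > 0.17, so result = 0.17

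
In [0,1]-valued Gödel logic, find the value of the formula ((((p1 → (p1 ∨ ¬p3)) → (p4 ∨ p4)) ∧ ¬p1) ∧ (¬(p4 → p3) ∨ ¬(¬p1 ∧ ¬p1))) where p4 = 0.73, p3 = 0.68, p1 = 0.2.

0.00

¬p3: Gödel ¬ of 0.68 = 0 (operand ≠ 0)
(p1 ∨ ¬p3) = max(0.2, 0) = 0.2
(p1 → (p1 ∨ ¬p3)): 0.2 ≤ 0.2, so result = 1
(p4 ∨ p4) = max(0.73, 0.73) = 0.73
((p1 → (p1 ∨ ¬p3)) → (p4 ∨ p4)): 1 > 0.73, so result = 0.73
¬p1: Gödel ¬ of 0.2 = 0 (operand ≠ 0)
(((p1 → (p1 ∨ ¬p3)) → (p4 ∨ p4)) ∧ ¬p1) = min(0.73, 0) = 0
(p4 → p3): 0.73 > 0.68, so result = 0.68
¬(p4 → p3): Gödel ¬ of 0.68 = 0 (operand ≠ 0)
¬p1: Gödel ¬ of 0.2 = 0 (operand ≠ 0)
¬p1: Gödel ¬ of 0.2 = 0 (operand ≠ 0)
(¬p1 ∧ ¬p1) = min(0, 0) = 0
¬(¬p1 ∧ ¬p1): Gödel ¬ of 0 = 1 (operand is 0)
(¬(p4 → p3) ∨ ¬(¬p1 ∧ ¬p1)) = max(0, 1) = 1
((((p1 → (p1 ∨ ¬p3)) → (p4 ∨ p4)) ∧ ¬p1) ∧ (¬(p4 → p3) ∨ ¬(¬p1 ∧ ¬p1))) = min(0, 1) = 0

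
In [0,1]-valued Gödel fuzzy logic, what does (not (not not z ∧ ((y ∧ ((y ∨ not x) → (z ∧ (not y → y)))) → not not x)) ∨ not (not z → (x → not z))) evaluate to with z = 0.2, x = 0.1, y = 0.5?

0.00

not z: Gödel ¬ of 0.2 = 0 (operand ≠ 0)
not not z: Gödel ¬ of 0 = 1 (operand is 0)
not x: Gödel ¬ of 0.1 = 0 (operand ≠ 0)
(y ∨ not x) = max(0.5, 0) = 0.5
not y: Gödel ¬ of 0.5 = 0 (operand ≠ 0)
(not y → y): 0 ≤ 0.5, so result = 1
(z ∧ (not y → y)) = min(0.2, 1) = 0.2
((y ∨ not x) → (z ∧ (not y → y))): 0.5 > 0.2, so result = 0.2
(y ∧ ((y ∨ not x) → (z ∧ (not y → y)))) = min(0.5, 0.2) = 0.2
not x: Gödel ¬ of 0.1 = 0 (operand ≠ 0)
not not x: Gödel ¬ of 0 = 1 (operand is 0)
((y ∧ ((y ∨ not x) → (z ∧ (not y → y)))) → not not x): 0.2 ≤ 1, so result = 1
(not not z ∧ ((y ∧ ((y ∨ not x) → (z ∧ (not y → y)))) → not not x)) = min(1, 1) = 1
not (not not z ∧ ((y ∧ ((y ∨ not x) → (z ∧ (not y → y)))) → not not x)): Gödel ¬ of 1 = 0 (operand ≠ 0)
not z: Gödel ¬ of 0.2 = 0 (operand ≠ 0)
not z: Gödel ¬ of 0.2 = 0 (operand ≠ 0)
(x → not z): 0.1 > 0, so result = 0
(not z → (x → not z)): 0 ≤ 0, so result = 1
not (not z → (x → not z)): Gödel ¬ of 1 = 0 (operand ≠ 0)
(not (not not z ∧ ((y ∧ ((y ∨ not x) → (z ∧ (not y → y)))) → not not x)) ∨ not (not z → (x → not z))) = max(0, 0) = 0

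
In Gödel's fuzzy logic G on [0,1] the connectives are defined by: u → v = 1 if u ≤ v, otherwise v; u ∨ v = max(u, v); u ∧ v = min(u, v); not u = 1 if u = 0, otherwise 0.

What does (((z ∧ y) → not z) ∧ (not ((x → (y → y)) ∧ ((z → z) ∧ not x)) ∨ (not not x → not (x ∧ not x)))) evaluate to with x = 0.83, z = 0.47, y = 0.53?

0.00

(z ∧ y) = min(0.47, 0.53) = 0.47
not z: Gödel ¬ of 0.47 = 0 (operand ≠ 0)
((z ∧ y) → not z): 0.47 > 0, so result = 0
(y → y): 0.53 ≤ 0.53, so result = 1
(x → (y → y)): 0.83 ≤ 1, so result = 1
(z → z): 0.47 ≤ 0.47, so result = 1
not x: Gödel ¬ of 0.83 = 0 (operand ≠ 0)
((z → z) ∧ not x) = min(1, 0) = 0
((x → (y → y)) ∧ ((z → z) ∧ not x)) = min(1, 0) = 0
not ((x → (y → y)) ∧ ((z → z) ∧ not x)): Gödel ¬ of 0 = 1 (operand is 0)
not x: Gödel ¬ of 0.83 = 0 (operand ≠ 0)
not not x: Gödel ¬ of 0 = 1 (operand is 0)
not x: Gödel ¬ of 0.83 = 0 (operand ≠ 0)
(x ∧ not x) = min(0.83, 0) = 0
not (x ∧ not x): Gödel ¬ of 0 = 1 (operand is 0)
(not not x → not (x ∧ not x)): 1 ≤ 1, so result = 1
(not ((x → (y → y)) ∧ ((z → z) ∧ not x)) ∨ (not not x → not (x ∧ not x))) = max(1, 1) = 1
(((z ∧ y) → not z) ∧ (not ((x → (y → y)) ∧ ((z → z) ∧ not x)) ∨ (not not x → not (x ∧ not x)))) = min(0, 1) = 0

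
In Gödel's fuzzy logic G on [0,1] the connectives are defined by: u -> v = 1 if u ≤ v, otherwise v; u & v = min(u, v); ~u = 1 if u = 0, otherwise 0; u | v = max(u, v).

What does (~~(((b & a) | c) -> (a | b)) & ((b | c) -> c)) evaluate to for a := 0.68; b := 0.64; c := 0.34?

(b & a) = min(0.64, 0.68) = 0.64
((b & a) | c) = max(0.64, 0.34) = 0.64
(a | b) = max(0.68, 0.64) = 0.68
(((b & a) | c) -> (a | b)): 0.64 ≤ 0.68, so result = 1
~(((b & a) | c) -> (a | b)): Gödel ¬ of 1 = 0 (operand ≠ 0)
~~(((b & a) | c) -> (a | b)): Gödel ¬ of 0 = 1 (operand is 0)
(b | c) = max(0.64, 0.34) = 0.64
((b | c) -> c): 0.64 > 0.34, so result = 0.34
(~~(((b & a) | c) -> (a | b)) & ((b | c) -> c)) = min(1, 0.34) = 0.34

0.34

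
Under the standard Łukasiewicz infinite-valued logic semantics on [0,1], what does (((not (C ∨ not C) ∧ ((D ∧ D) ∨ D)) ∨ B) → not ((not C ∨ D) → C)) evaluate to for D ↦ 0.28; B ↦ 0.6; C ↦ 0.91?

not C: Łukasiewicz ¬ gives 1 − 0.91 = 0.09
(C ∨ not C) = max(0.91, 0.09) = 0.91
not (C ∨ not C): Łukasiewicz ¬ gives 1 − 0.91 = 0.09
(D ∧ D) = min(0.28, 0.28) = 0.28
((D ∧ D) ∨ D) = max(0.28, 0.28) = 0.28
(not (C ∨ not C) ∧ ((D ∧ D) ∨ D)) = min(0.09, 0.28) = 0.09
((not (C ∨ not C) ∧ ((D ∧ D) ∨ D)) ∨ B) = max(0.09, 0.6) = 0.6
not C: Łukasiewicz ¬ gives 1 − 0.91 = 0.09
(not C ∨ D) = max(0.09, 0.28) = 0.28
((not C ∨ D) → C): min(1, 1 − 0.28 + 0.91) = 1
not ((not C ∨ D) → C): Łukasiewicz ¬ gives 1 − 1 = 0
(((not (C ∨ not C) ∧ ((D ∧ D) ∨ D)) ∨ B) → not ((not C ∨ D) → C)): min(1, 1 − 0.6 + 0) = 0.4

0.40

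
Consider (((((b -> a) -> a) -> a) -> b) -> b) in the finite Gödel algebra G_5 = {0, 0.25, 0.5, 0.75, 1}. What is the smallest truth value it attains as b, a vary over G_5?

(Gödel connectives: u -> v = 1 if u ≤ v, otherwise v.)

The minimum is attained at b = 0.25, a = 0:
  (b -> a): 0.25 > 0, so result = 0
  ((b -> a) -> a): 0 ≤ 0, so result = 1
  (((b -> a) -> a) -> a): 1 > 0, so result = 0
  ((((b -> a) -> a) -> a) -> b): 0 ≤ 0.25, so result = 1
  (((((b -> a) -> a) -> a) -> b) -> b): 1 > 0.25, so result = 0.25
Checking all 25 assignments confirms none give a value below 0.25.

0.25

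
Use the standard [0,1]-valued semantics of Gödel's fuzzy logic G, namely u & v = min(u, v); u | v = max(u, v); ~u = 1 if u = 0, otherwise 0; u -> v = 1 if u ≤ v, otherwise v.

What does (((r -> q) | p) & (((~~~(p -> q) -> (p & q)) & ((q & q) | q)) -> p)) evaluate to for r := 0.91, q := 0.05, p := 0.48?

(r -> q): 0.91 > 0.05, so result = 0.05
((r -> q) | p) = max(0.05, 0.48) = 0.48
(p -> q): 0.48 > 0.05, so result = 0.05
~(p -> q): Gödel ¬ of 0.05 = 0 (operand ≠ 0)
~~(p -> q): Gödel ¬ of 0 = 1 (operand is 0)
~~~(p -> q): Gödel ¬ of 1 = 0 (operand ≠ 0)
(p & q) = min(0.48, 0.05) = 0.05
(~~~(p -> q) -> (p & q)): 0 ≤ 0.05, so result = 1
(q & q) = min(0.05, 0.05) = 0.05
((q & q) | q) = max(0.05, 0.05) = 0.05
((~~~(p -> q) -> (p & q)) & ((q & q) | q)) = min(1, 0.05) = 0.05
(((~~~(p -> q) -> (p & q)) & ((q & q) | q)) -> p): 0.05 ≤ 0.48, so result = 1
(((r -> q) | p) & (((~~~(p -> q) -> (p & q)) & ((q & q) | q)) -> p)) = min(0.48, 1) = 0.48

0.48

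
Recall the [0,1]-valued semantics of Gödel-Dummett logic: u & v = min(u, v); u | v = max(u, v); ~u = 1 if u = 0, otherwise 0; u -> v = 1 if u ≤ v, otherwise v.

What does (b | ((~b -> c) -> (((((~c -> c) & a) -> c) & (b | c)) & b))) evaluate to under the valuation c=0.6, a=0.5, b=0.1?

0.10

~b: Gödel ¬ of 0.1 = 0 (operand ≠ 0)
(~b -> c): 0 ≤ 0.6, so result = 1
~c: Gödel ¬ of 0.6 = 0 (operand ≠ 0)
(~c -> c): 0 ≤ 0.6, so result = 1
((~c -> c) & a) = min(1, 0.5) = 0.5
(((~c -> c) & a) -> c): 0.5 ≤ 0.6, so result = 1
(b | c) = max(0.1, 0.6) = 0.6
((((~c -> c) & a) -> c) & (b | c)) = min(1, 0.6) = 0.6
(((((~c -> c) & a) -> c) & (b | c)) & b) = min(0.6, 0.1) = 0.1
((~b -> c) -> (((((~c -> c) & a) -> c) & (b | c)) & b)): 1 > 0.1, so result = 0.1
(b | ((~b -> c) -> (((((~c -> c) & a) -> c) & (b | c)) & b))) = max(0.1, 0.1) = 0.1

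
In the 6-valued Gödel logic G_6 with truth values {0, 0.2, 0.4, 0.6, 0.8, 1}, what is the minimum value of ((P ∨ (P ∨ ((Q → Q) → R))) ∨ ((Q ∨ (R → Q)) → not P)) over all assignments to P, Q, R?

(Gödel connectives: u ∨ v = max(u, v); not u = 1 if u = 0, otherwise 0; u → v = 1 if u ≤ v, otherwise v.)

The minimum is attained at P = 0.2, Q = 0, R = 0:
  (Q → Q): 0 ≤ 0, so result = 1
  ((Q → Q) → R): 1 > 0, so result = 0
  (P ∨ ((Q → Q) → R)) = max(0.2, 0) = 0.2
  (P ∨ (P ∨ ((Q → Q) → R))) = max(0.2, 0.2) = 0.2
  (R → Q): 0 ≤ 0, so result = 1
  (Q ∨ (R → Q)) = max(0, 1) = 1
  not P: Gödel ¬ of 0.2 = 0 (operand ≠ 0)
  ((Q ∨ (R → Q)) → not P): 1 > 0, so result = 0
  ((P ∨ (P ∨ ((Q → Q) → R))) ∨ ((Q ∨ (R → Q)) → not P)) = max(0.2, 0) = 0.2
Checking all 216 assignments confirms none give a value below 0.20.

0.20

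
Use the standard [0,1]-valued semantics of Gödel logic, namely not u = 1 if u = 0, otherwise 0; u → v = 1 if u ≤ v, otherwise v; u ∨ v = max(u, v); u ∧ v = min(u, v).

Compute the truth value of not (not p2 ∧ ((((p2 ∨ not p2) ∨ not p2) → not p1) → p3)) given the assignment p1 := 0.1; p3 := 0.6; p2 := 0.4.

1.00

not p2: Gödel ¬ of 0.4 = 0 (operand ≠ 0)
not p2: Gödel ¬ of 0.4 = 0 (operand ≠ 0)
(p2 ∨ not p2) = max(0.4, 0) = 0.4
not p2: Gödel ¬ of 0.4 = 0 (operand ≠ 0)
((p2 ∨ not p2) ∨ not p2) = max(0.4, 0) = 0.4
not p1: Gödel ¬ of 0.1 = 0 (operand ≠ 0)
(((p2 ∨ not p2) ∨ not p2) → not p1): 0.4 > 0, so result = 0
((((p2 ∨ not p2) ∨ not p2) → not p1) → p3): 0 ≤ 0.6, so result = 1
(not p2 ∧ ((((p2 ∨ not p2) ∨ not p2) → not p1) → p3)) = min(0, 1) = 0
not (not p2 ∧ ((((p2 ∨ not p2) ∨ not p2) → not p1) → p3)): Gödel ¬ of 0 = 1 (operand is 0)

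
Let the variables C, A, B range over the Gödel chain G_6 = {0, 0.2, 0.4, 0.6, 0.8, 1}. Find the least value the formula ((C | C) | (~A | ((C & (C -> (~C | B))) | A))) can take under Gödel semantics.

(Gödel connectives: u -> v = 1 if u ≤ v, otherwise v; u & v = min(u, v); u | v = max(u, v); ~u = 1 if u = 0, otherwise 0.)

The minimum is attained at C = 0, A = 0.2, B = 0:
  (C | C) = max(0, 0) = 0
  ~A: Gödel ¬ of 0.2 = 0 (operand ≠ 0)
  ~C: Gödel ¬ of 0 = 1 (operand is 0)
  (~C | B) = max(1, 0) = 1
  (C -> (~C | B)): 0 ≤ 1, so result = 1
  (C & (C -> (~C | B))) = min(0, 1) = 0
  ((C & (C -> (~C | B))) | A) = max(0, 0.2) = 0.2
  (~A | ((C & (C -> (~C | B))) | A)) = max(0, 0.2) = 0.2
  ((C | C) | (~A | ((C & (C -> (~C | B))) | A))) = max(0, 0.2) = 0.2
Checking all 216 assignments confirms none give a value below 0.20.

0.20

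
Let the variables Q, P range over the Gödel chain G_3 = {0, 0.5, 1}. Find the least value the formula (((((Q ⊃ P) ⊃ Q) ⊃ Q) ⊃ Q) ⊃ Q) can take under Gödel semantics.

The minimum is attained at Q = 0.5, P = 0:
  (Q ⊃ P): 0.5 > 0, so result = 0
  ((Q ⊃ P) ⊃ Q): 0 ≤ 0.5, so result = 1
  (((Q ⊃ P) ⊃ Q) ⊃ Q): 1 > 0.5, so result = 0.5
  ((((Q ⊃ P) ⊃ Q) ⊃ Q) ⊃ Q): 0.5 ≤ 0.5, so result = 1
  (((((Q ⊃ P) ⊃ Q) ⊃ Q) ⊃ Q) ⊃ Q): 1 > 0.5, so result = 0.5
Checking all 9 assignments confirms none give a value below 0.50.

0.50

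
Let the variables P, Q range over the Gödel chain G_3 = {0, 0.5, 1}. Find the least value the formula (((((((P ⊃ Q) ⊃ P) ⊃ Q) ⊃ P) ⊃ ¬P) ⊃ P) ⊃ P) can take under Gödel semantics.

The minimum is attained at P = 0.5, Q = 0:
  (P ⊃ Q): 0.5 > 0, so result = 0
  ((P ⊃ Q) ⊃ P): 0 ≤ 0.5, so result = 1
  (((P ⊃ Q) ⊃ P) ⊃ Q): 1 > 0, so result = 0
  ((((P ⊃ Q) ⊃ P) ⊃ Q) ⊃ P): 0 ≤ 0.5, so result = 1
  ¬P: Gödel ¬ of 0.5 = 0 (operand ≠ 0)
  (((((P ⊃ Q) ⊃ P) ⊃ Q) ⊃ P) ⊃ ¬P): 1 > 0, so result = 0
  ((((((P ⊃ Q) ⊃ P) ⊃ Q) ⊃ P) ⊃ ¬P) ⊃ P): 0 ≤ 0.5, so result = 1
  (((((((P ⊃ Q) ⊃ P) ⊃ Q) ⊃ P) ⊃ ¬P) ⊃ P) ⊃ P): 1 > 0.5, so result = 0.5
Checking all 9 assignments confirms none give a value below 0.50.

0.50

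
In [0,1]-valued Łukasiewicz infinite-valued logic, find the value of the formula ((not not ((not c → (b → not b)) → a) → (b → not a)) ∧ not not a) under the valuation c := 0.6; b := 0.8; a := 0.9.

0.40

not c: Łukasiewicz ¬ gives 1 − 0.6 = 0.4
not b: Łukasiewicz ¬ gives 1 − 0.8 = 0.2
(b → not b): min(1, 1 − 0.8 + 0.2) = 0.4
(not c → (b → not b)): min(1, 1 − 0.4 + 0.4) = 1
((not c → (b → not b)) → a): min(1, 1 − 1 + 0.9) = 0.9
not ((not c → (b → not b)) → a): Łukasiewicz ¬ gives 1 − 0.9 = 0.1
not not ((not c → (b → not b)) → a): Łukasiewicz ¬ gives 1 − 0.1 = 0.9
not a: Łukasiewicz ¬ gives 1 − 0.9 = 0.1
(b → not a): min(1, 1 − 0.8 + 0.1) = 0.3
(not not ((not c → (b → not b)) → a) → (b → not a)): min(1, 1 − 0.9 + 0.3) = 0.4
not a: Łukasiewicz ¬ gives 1 − 0.9 = 0.1
not not a: Łukasiewicz ¬ gives 1 − 0.1 = 0.9
((not not ((not c → (b → not b)) → a) → (b → not a)) ∧ not not a) = min(0.4, 0.9) = 0.4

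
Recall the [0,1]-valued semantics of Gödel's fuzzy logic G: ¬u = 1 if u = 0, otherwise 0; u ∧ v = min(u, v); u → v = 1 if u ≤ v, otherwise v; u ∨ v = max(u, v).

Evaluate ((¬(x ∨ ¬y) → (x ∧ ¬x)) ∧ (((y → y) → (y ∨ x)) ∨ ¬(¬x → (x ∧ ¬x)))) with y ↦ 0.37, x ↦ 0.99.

0.99

¬y: Gödel ¬ of 0.37 = 0 (operand ≠ 0)
(x ∨ ¬y) = max(0.99, 0) = 0.99
¬(x ∨ ¬y): Gödel ¬ of 0.99 = 0 (operand ≠ 0)
¬x: Gödel ¬ of 0.99 = 0 (operand ≠ 0)
(x ∧ ¬x) = min(0.99, 0) = 0
(¬(x ∨ ¬y) → (x ∧ ¬x)): 0 ≤ 0, so result = 1
(y → y): 0.37 ≤ 0.37, so result = 1
(y ∨ x) = max(0.37, 0.99) = 0.99
((y → y) → (y ∨ x)): 1 > 0.99, so result = 0.99
¬x: Gödel ¬ of 0.99 = 0 (operand ≠ 0)
¬x: Gödel ¬ of 0.99 = 0 (operand ≠ 0)
(x ∧ ¬x) = min(0.99, 0) = 0
(¬x → (x ∧ ¬x)): 0 ≤ 0, so result = 1
¬(¬x → (x ∧ ¬x)): Gödel ¬ of 1 = 0 (operand ≠ 0)
(((y → y) → (y ∨ x)) ∨ ¬(¬x → (x ∧ ¬x))) = max(0.99, 0) = 0.99
((¬(x ∨ ¬y) → (x ∧ ¬x)) ∧ (((y → y) → (y ∨ x)) ∨ ¬(¬x → (x ∧ ¬x)))) = min(1, 0.99) = 0.99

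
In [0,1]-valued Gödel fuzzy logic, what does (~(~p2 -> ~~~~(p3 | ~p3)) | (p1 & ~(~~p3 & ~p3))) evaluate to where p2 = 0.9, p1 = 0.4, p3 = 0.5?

~p2: Gödel ¬ of 0.9 = 0 (operand ≠ 0)
~p3: Gödel ¬ of 0.5 = 0 (operand ≠ 0)
(p3 | ~p3) = max(0.5, 0) = 0.5
~(p3 | ~p3): Gödel ¬ of 0.5 = 0 (operand ≠ 0)
~~(p3 | ~p3): Gödel ¬ of 0 = 1 (operand is 0)
~~~(p3 | ~p3): Gödel ¬ of 1 = 0 (operand ≠ 0)
~~~~(p3 | ~p3): Gödel ¬ of 0 = 1 (operand is 0)
(~p2 -> ~~~~(p3 | ~p3)): 0 ≤ 1, so result = 1
~(~p2 -> ~~~~(p3 | ~p3)): Gödel ¬ of 1 = 0 (operand ≠ 0)
~p3: Gödel ¬ of 0.5 = 0 (operand ≠ 0)
~~p3: Gödel ¬ of 0 = 1 (operand is 0)
~p3: Gödel ¬ of 0.5 = 0 (operand ≠ 0)
(~~p3 & ~p3) = min(1, 0) = 0
~(~~p3 & ~p3): Gödel ¬ of 0 = 1 (operand is 0)
(p1 & ~(~~p3 & ~p3)) = min(0.4, 1) = 0.4
(~(~p2 -> ~~~~(p3 | ~p3)) | (p1 & ~(~~p3 & ~p3))) = max(0, 0.4) = 0.4

0.40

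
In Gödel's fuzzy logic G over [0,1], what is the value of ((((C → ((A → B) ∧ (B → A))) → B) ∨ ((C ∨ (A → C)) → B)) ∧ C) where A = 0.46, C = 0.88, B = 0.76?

0.88

(A → B): 0.46 ≤ 0.76, so result = 1
(B → A): 0.76 > 0.46, so result = 0.46
((A → B) ∧ (B → A)) = min(1, 0.46) = 0.46
(C → ((A → B) ∧ (B → A))): 0.88 > 0.46, so result = 0.46
((C → ((A → B) ∧ (B → A))) → B): 0.46 ≤ 0.76, so result = 1
(A → C): 0.46 ≤ 0.88, so result = 1
(C ∨ (A → C)) = max(0.88, 1) = 1
((C ∨ (A → C)) → B): 1 > 0.76, so result = 0.76
(((C → ((A → B) ∧ (B → A))) → B) ∨ ((C ∨ (A → C)) → B)) = max(1, 0.76) = 1
((((C → ((A → B) ∧ (B → A))) → B) ∨ ((C ∨ (A → C)) → B)) ∧ C) = min(1, 0.88) = 0.88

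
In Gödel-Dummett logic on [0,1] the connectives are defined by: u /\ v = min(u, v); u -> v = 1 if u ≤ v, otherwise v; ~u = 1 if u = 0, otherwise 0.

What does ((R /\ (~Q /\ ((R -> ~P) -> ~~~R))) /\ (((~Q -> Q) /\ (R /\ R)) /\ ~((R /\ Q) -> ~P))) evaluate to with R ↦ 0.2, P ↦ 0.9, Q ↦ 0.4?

~Q: Gödel ¬ of 0.4 = 0 (operand ≠ 0)
~P: Gödel ¬ of 0.9 = 0 (operand ≠ 0)
(R -> ~P): 0.2 > 0, so result = 0
~R: Gödel ¬ of 0.2 = 0 (operand ≠ 0)
~~R: Gödel ¬ of 0 = 1 (operand is 0)
~~~R: Gödel ¬ of 1 = 0 (operand ≠ 0)
((R -> ~P) -> ~~~R): 0 ≤ 0, so result = 1
(~Q /\ ((R -> ~P) -> ~~~R)) = min(0, 1) = 0
(R /\ (~Q /\ ((R -> ~P) -> ~~~R))) = min(0.2, 0) = 0
~Q: Gödel ¬ of 0.4 = 0 (operand ≠ 0)
(~Q -> Q): 0 ≤ 0.4, so result = 1
(R /\ R) = min(0.2, 0.2) = 0.2
((~Q -> Q) /\ (R /\ R)) = min(1, 0.2) = 0.2
(R /\ Q) = min(0.2, 0.4) = 0.2
~P: Gödel ¬ of 0.9 = 0 (operand ≠ 0)
((R /\ Q) -> ~P): 0.2 > 0, so result = 0
~((R /\ Q) -> ~P): Gödel ¬ of 0 = 1 (operand is 0)
(((~Q -> Q) /\ (R /\ R)) /\ ~((R /\ Q) -> ~P)) = min(0.2, 1) = 0.2
((R /\ (~Q /\ ((R -> ~P) -> ~~~R))) /\ (((~Q -> Q) /\ (R /\ R)) /\ ~((R /\ Q) -> ~P))) = min(0, 0.2) = 0

0.00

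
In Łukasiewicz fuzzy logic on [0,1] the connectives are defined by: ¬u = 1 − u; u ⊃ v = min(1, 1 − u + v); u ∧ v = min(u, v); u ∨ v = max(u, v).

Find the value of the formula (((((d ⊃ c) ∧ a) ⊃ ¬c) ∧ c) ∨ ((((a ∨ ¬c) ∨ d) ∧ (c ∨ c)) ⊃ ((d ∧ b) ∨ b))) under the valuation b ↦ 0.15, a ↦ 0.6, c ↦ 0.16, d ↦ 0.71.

(d ⊃ c): min(1, 1 − 0.71 + 0.16) = 0.45
((d ⊃ c) ∧ a) = min(0.45, 0.6) = 0.45
¬c: Łukasiewicz ¬ gives 1 − 0.16 = 0.84
(((d ⊃ c) ∧ a) ⊃ ¬c): min(1, 1 − 0.45 + 0.84) = 1
((((d ⊃ c) ∧ a) ⊃ ¬c) ∧ c) = min(1, 0.16) = 0.16
¬c: Łukasiewicz ¬ gives 1 − 0.16 = 0.84
(a ∨ ¬c) = max(0.6, 0.84) = 0.84
((a ∨ ¬c) ∨ d) = max(0.84, 0.71) = 0.84
(c ∨ c) = max(0.16, 0.16) = 0.16
(((a ∨ ¬c) ∨ d) ∧ (c ∨ c)) = min(0.84, 0.16) = 0.16
(d ∧ b) = min(0.71, 0.15) = 0.15
((d ∧ b) ∨ b) = max(0.15, 0.15) = 0.15
((((a ∨ ¬c) ∨ d) ∧ (c ∨ c)) ⊃ ((d ∧ b) ∨ b)): min(1, 1 − 0.16 + 0.15) = 0.99
(((((d ⊃ c) ∧ a) ⊃ ¬c) ∧ c) ∨ ((((a ∨ ¬c) ∨ d) ∧ (c ∨ c)) ⊃ ((d ∧ b) ∨ b))) = max(0.16, 0.99) = 0.99

0.99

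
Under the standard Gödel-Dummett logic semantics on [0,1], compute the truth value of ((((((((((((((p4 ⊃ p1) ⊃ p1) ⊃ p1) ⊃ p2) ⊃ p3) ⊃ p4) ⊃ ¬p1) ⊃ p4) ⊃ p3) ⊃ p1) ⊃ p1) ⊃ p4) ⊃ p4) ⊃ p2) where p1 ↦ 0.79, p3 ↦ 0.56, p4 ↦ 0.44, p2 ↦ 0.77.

(p4 ⊃ p1): 0.44 ≤ 0.79, so result = 1
((p4 ⊃ p1) ⊃ p1): 1 > 0.79, so result = 0.79
(((p4 ⊃ p1) ⊃ p1) ⊃ p1): 0.79 ≤ 0.79, so result = 1
((((p4 ⊃ p1) ⊃ p1) ⊃ p1) ⊃ p2): 1 > 0.77, so result = 0.77
(((((p4 ⊃ p1) ⊃ p1) ⊃ p1) ⊃ p2) ⊃ p3): 0.77 > 0.56, so result = 0.56
((((((p4 ⊃ p1) ⊃ p1) ⊃ p1) ⊃ p2) ⊃ p3) ⊃ p4): 0.56 > 0.44, so result = 0.44
¬p1: Gödel ¬ of 0.79 = 0 (operand ≠ 0)
(((((((p4 ⊃ p1) ⊃ p1) ⊃ p1) ⊃ p2) ⊃ p3) ⊃ p4) ⊃ ¬p1): 0.44 > 0, so result = 0
((((((((p4 ⊃ p1) ⊃ p1) ⊃ p1) ⊃ p2) ⊃ p3) ⊃ p4) ⊃ ¬p1) ⊃ p4): 0 ≤ 0.44, so result = 1
(((((((((p4 ⊃ p1) ⊃ p1) ⊃ p1) ⊃ p2) ⊃ p3) ⊃ p4) ⊃ ¬p1) ⊃ p4) ⊃ p3): 1 > 0.56, so result = 0.56
((((((((((p4 ⊃ p1) ⊃ p1) ⊃ p1) ⊃ p2) ⊃ p3) ⊃ p4) ⊃ ¬p1) ⊃ p4) ⊃ p3) ⊃ p1): 0.56 ≤ 0.79, so result = 1
(((((((((((p4 ⊃ p1) ⊃ p1) ⊃ p1) ⊃ p2) ⊃ p3) ⊃ p4) ⊃ ¬p1) ⊃ p4) ⊃ p3) ⊃ p1) ⊃ p1): 1 > 0.79, so result = 0.79
((((((((((((p4 ⊃ p1) ⊃ p1) ⊃ p1) ⊃ p2) ⊃ p3) ⊃ p4) ⊃ ¬p1) ⊃ p4) ⊃ p3) ⊃ p1) ⊃ p1) ⊃ p4): 0.79 > 0.44, so result = 0.44
(((((((((((((p4 ⊃ p1) ⊃ p1) ⊃ p1) ⊃ p2) ⊃ p3) ⊃ p4) ⊃ ¬p1) ⊃ p4) ⊃ p3) ⊃ p1) ⊃ p1) ⊃ p4) ⊃ p4): 0.44 ≤ 0.44, so result = 1
((((((((((((((p4 ⊃ p1) ⊃ p1) ⊃ p1) ⊃ p2) ⊃ p3) ⊃ p4) ⊃ ¬p1) ⊃ p4) ⊃ p3) ⊃ p1) ⊃ p1) ⊃ p4) ⊃ p4) ⊃ p2): 1 > 0.77, so result = 0.77

0.77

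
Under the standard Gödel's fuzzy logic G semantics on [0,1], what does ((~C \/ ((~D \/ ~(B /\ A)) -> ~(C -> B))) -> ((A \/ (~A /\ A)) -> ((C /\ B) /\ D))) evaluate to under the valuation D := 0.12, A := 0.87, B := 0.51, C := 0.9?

~C: Gödel ¬ of 0.9 = 0 (operand ≠ 0)
~D: Gödel ¬ of 0.12 = 0 (operand ≠ 0)
(B /\ A) = min(0.51, 0.87) = 0.51
~(B /\ A): Gödel ¬ of 0.51 = 0 (operand ≠ 0)
(~D \/ ~(B /\ A)) = max(0, 0) = 0
(C -> B): 0.9 > 0.51, so result = 0.51
~(C -> B): Gödel ¬ of 0.51 = 0 (operand ≠ 0)
((~D \/ ~(B /\ A)) -> ~(C -> B)): 0 ≤ 0, so result = 1
(~C \/ ((~D \/ ~(B /\ A)) -> ~(C -> B))) = max(0, 1) = 1
~A: Gödel ¬ of 0.87 = 0 (operand ≠ 0)
(~A /\ A) = min(0, 0.87) = 0
(A \/ (~A /\ A)) = max(0.87, 0) = 0.87
(C /\ B) = min(0.9, 0.51) = 0.51
((C /\ B) /\ D) = min(0.51, 0.12) = 0.12
((A \/ (~A /\ A)) -> ((C /\ B) /\ D)): 0.87 > 0.12, so result = 0.12
((~C \/ ((~D \/ ~(B /\ A)) -> ~(C -> B))) -> ((A \/ (~A /\ A)) -> ((C /\ B) /\ D))): 1 > 0.12, so result = 0.12

0.12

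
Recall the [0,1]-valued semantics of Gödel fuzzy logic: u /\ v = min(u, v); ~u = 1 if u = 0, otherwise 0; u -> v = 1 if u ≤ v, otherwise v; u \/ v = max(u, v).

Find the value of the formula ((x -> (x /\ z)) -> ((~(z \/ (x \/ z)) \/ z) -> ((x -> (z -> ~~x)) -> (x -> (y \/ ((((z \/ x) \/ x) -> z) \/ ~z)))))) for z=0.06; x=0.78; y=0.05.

1.00

(x /\ z) = min(0.78, 0.06) = 0.06
(x -> (x /\ z)): 0.78 > 0.06, so result = 0.06
(x \/ z) = max(0.78, 0.06) = 0.78
(z \/ (x \/ z)) = max(0.06, 0.78) = 0.78
~(z \/ (x \/ z)): Gödel ¬ of 0.78 = 0 (operand ≠ 0)
(~(z \/ (x \/ z)) \/ z) = max(0, 0.06) = 0.06
~x: Gödel ¬ of 0.78 = 0 (operand ≠ 0)
~~x: Gödel ¬ of 0 = 1 (operand is 0)
(z -> ~~x): 0.06 ≤ 1, so result = 1
(x -> (z -> ~~x)): 0.78 ≤ 1, so result = 1
(z \/ x) = max(0.06, 0.78) = 0.78
((z \/ x) \/ x) = max(0.78, 0.78) = 0.78
(((z \/ x) \/ x) -> z): 0.78 > 0.06, so result = 0.06
~z: Gödel ¬ of 0.06 = 0 (operand ≠ 0)
((((z \/ x) \/ x) -> z) \/ ~z) = max(0.06, 0) = 0.06
(y \/ ((((z \/ x) \/ x) -> z) \/ ~z)) = max(0.05, 0.06) = 0.06
(x -> (y \/ ((((z \/ x) \/ x) -> z) \/ ~z))): 0.78 > 0.06, so result = 0.06
((x -> (z -> ~~x)) -> (x -> (y \/ ((((z \/ x) \/ x) -> z) \/ ~z)))): 1 > 0.06, so result = 0.06
((~(z \/ (x \/ z)) \/ z) -> ((x -> (z -> ~~x)) -> (x -> (y \/ ((((z \/ x) \/ x) -> z) \/ ~z))))): 0.06 ≤ 0.06, so result = 1
((x -> (x /\ z)) -> ((~(z \/ (x \/ z)) \/ z) -> ((x -> (z -> ~~x)) -> (x -> (y \/ ((((z \/ x) \/ x) -> z) \/ ~z)))))): 0.06 ≤ 1, so result = 1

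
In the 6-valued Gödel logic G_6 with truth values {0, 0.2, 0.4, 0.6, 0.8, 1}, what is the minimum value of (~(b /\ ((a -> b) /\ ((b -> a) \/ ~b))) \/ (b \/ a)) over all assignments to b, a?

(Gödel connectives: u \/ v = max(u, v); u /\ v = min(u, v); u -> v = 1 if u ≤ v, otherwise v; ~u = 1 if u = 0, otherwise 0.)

0.20

The minimum is attained at b = 0.2, a = 0.2:
  (a -> b): 0.2 ≤ 0.2, so result = 1
  (b -> a): 0.2 ≤ 0.2, so result = 1
  ~b: Gödel ¬ of 0.2 = 0 (operand ≠ 0)
  ((b -> a) \/ ~b) = max(1, 0) = 1
  ((a -> b) /\ ((b -> a) \/ ~b)) = min(1, 1) = 1
  (b /\ ((a -> b) /\ ((b -> a) \/ ~b))) = min(0.2, 1) = 0.2
  ~(b /\ ((a -> b) /\ ((b -> a) \/ ~b))): Gödel ¬ of 0.2 = 0 (operand ≠ 0)
  (b \/ a) = max(0.2, 0.2) = 0.2
  (~(b /\ ((a -> b) /\ ((b -> a) \/ ~b))) \/ (b \/ a)) = max(0, 0.2) = 0.2
Checking all 36 assignments confirms none give a value below 0.20.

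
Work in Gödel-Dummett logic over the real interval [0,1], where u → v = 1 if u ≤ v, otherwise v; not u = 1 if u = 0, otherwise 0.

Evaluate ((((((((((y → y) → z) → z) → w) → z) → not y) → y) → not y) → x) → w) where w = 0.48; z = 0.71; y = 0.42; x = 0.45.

(y → y): 0.42 ≤ 0.42, so result = 1
((y → y) → z): 1 > 0.71, so result = 0.71
(((y → y) → z) → z): 0.71 ≤ 0.71, so result = 1
((((y → y) → z) → z) → w): 1 > 0.48, so result = 0.48
(((((y → y) → z) → z) → w) → z): 0.48 ≤ 0.71, so result = 1
not y: Gödel ¬ of 0.42 = 0 (operand ≠ 0)
((((((y → y) → z) → z) → w) → z) → not y): 1 > 0, so result = 0
(((((((y → y) → z) → z) → w) → z) → not y) → y): 0 ≤ 0.42, so result = 1
not y: Gödel ¬ of 0.42 = 0 (operand ≠ 0)
((((((((y → y) → z) → z) → w) → z) → not y) → y) → not y): 1 > 0, so result = 0
(((((((((y → y) → z) → z) → w) → z) → not y) → y) → not y) → x): 0 ≤ 0.45, so result = 1
((((((((((y → y) → z) → z) → w) → z) → not y) → y) → not y) → x) → w): 1 > 0.48, so result = 0.48

0.48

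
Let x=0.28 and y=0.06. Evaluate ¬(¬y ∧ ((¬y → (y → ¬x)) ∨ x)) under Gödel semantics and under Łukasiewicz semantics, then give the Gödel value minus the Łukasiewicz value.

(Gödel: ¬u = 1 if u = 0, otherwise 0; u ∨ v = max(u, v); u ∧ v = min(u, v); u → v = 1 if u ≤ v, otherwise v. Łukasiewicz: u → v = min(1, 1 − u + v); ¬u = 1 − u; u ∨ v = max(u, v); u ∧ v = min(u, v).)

Gödel evaluation:
  ¬y: Gödel ¬ of 0.06 = 0 (operand ≠ 0)
  ¬y: Gödel ¬ of 0.06 = 0 (operand ≠ 0)
  ¬x: Gödel ¬ of 0.28 = 0 (operand ≠ 0)
  (y → ¬x): 0.06 > 0, so result = 0
  (¬y → (y → ¬x)): 0 ≤ 0, so result = 1
  ((¬y → (y → ¬x)) ∨ x) = max(1, 0.28) = 1
  (¬y ∧ ((¬y → (y → ¬x)) ∨ x)) = min(0, 1) = 0
  ¬(¬y ∧ ((¬y → (y → ¬x)) ∨ x)): Gödel ¬ of 0 = 1 (operand is 0)
  Gödel value = 1
Łukasiewicz evaluation:
  ¬y: Łukasiewicz ¬ gives 1 − 0.06 = 0.94
  ¬y: Łukasiewicz ¬ gives 1 − 0.06 = 0.94
  ¬x: Łukasiewicz ¬ gives 1 − 0.28 = 0.72
  (y → ¬x): min(1, 1 − 0.06 + 0.72) = 1
  (¬y → (y → ¬x)): min(1, 1 − 0.94 + 1) = 1
  ((¬y → (y → ¬x)) ∨ x) = max(1, 0.28) = 1
  (¬y ∧ ((¬y → (y → ¬x)) ∨ x)) = min(0.94, 1) = 0.94
  ¬(¬y ∧ ((¬y → (y → ¬x)) ∨ x)): Łukasiewicz ¬ gives 1 − 0.94 = 0.06
  Łukasiewicz value = 0.06
Difference: 1 − 0.06 = 0.94

0.94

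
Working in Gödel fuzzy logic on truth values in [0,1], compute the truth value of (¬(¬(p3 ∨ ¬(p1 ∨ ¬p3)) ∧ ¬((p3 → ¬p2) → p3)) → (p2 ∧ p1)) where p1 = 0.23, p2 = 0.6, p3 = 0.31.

¬p3: Gödel ¬ of 0.31 = 0 (operand ≠ 0)
(p1 ∨ ¬p3) = max(0.23, 0) = 0.23
¬(p1 ∨ ¬p3): Gödel ¬ of 0.23 = 0 (operand ≠ 0)
(p3 ∨ ¬(p1 ∨ ¬p3)) = max(0.31, 0) = 0.31
¬(p3 ∨ ¬(p1 ∨ ¬p3)): Gödel ¬ of 0.31 = 0 (operand ≠ 0)
¬p2: Gödel ¬ of 0.6 = 0 (operand ≠ 0)
(p3 → ¬p2): 0.31 > 0, so result = 0
((p3 → ¬p2) → p3): 0 ≤ 0.31, so result = 1
¬((p3 → ¬p2) → p3): Gödel ¬ of 1 = 0 (operand ≠ 0)
(¬(p3 ∨ ¬(p1 ∨ ¬p3)) ∧ ¬((p3 → ¬p2) → p3)) = min(0, 0) = 0
¬(¬(p3 ∨ ¬(p1 ∨ ¬p3)) ∧ ¬((p3 → ¬p2) → p3)): Gödel ¬ of 0 = 1 (operand is 0)
(p2 ∧ p1) = min(0.6, 0.23) = 0.23
(¬(¬(p3 ∨ ¬(p1 ∨ ¬p3)) ∧ ¬((p3 → ¬p2) → p3)) → (p2 ∧ p1)): 1 > 0.23, so result = 0.23

0.23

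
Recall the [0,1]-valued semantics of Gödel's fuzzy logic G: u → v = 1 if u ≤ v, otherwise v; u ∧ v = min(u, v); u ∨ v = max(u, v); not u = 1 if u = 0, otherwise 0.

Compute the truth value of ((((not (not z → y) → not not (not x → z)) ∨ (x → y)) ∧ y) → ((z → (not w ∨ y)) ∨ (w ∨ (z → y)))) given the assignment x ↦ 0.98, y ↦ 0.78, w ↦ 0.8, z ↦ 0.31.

not z: Gödel ¬ of 0.31 = 0 (operand ≠ 0)
(not z → y): 0 ≤ 0.78, so result = 1
not (not z → y): Gödel ¬ of 1 = 0 (operand ≠ 0)
not x: Gödel ¬ of 0.98 = 0 (operand ≠ 0)
(not x → z): 0 ≤ 0.31, so result = 1
not (not x → z): Gödel ¬ of 1 = 0 (operand ≠ 0)
not not (not x → z): Gödel ¬ of 0 = 1 (operand is 0)
(not (not z → y) → not not (not x → z)): 0 ≤ 1, so result = 1
(x → y): 0.98 > 0.78, so result = 0.78
((not (not z → y) → not not (not x → z)) ∨ (x → y)) = max(1, 0.78) = 1
(((not (not z → y) → not not (not x → z)) ∨ (x → y)) ∧ y) = min(1, 0.78) = 0.78
not w: Gödel ¬ of 0.8 = 0 (operand ≠ 0)
(not w ∨ y) = max(0, 0.78) = 0.78
(z → (not w ∨ y)): 0.31 ≤ 0.78, so result = 1
(z → y): 0.31 ≤ 0.78, so result = 1
(w ∨ (z → y)) = max(0.8, 1) = 1
((z → (not w ∨ y)) ∨ (w ∨ (z → y))) = max(1, 1) = 1
((((not (not z → y) → not not (not x → z)) ∨ (x → y)) ∧ y) → ((z → (not w ∨ y)) ∨ (w ∨ (z → y)))): 0.78 ≤ 1, so result = 1

1.00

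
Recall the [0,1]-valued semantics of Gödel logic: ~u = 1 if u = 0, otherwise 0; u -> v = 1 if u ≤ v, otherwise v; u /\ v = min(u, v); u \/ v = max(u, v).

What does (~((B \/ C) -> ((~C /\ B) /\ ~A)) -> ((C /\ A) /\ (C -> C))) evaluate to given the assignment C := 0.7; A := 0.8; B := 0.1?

(B \/ C) = max(0.1, 0.7) = 0.7
~C: Gödel ¬ of 0.7 = 0 (operand ≠ 0)
(~C /\ B) = min(0, 0.1) = 0
~A: Gödel ¬ of 0.8 = 0 (operand ≠ 0)
((~C /\ B) /\ ~A) = min(0, 0) = 0
((B \/ C) -> ((~C /\ B) /\ ~A)): 0.7 > 0, so result = 0
~((B \/ C) -> ((~C /\ B) /\ ~A)): Gödel ¬ of 0 = 1 (operand is 0)
(C /\ A) = min(0.7, 0.8) = 0.7
(C -> C): 0.7 ≤ 0.7, so result = 1
((C /\ A) /\ (C -> C)) = min(0.7, 1) = 0.7
(~((B \/ C) -> ((~C /\ B) /\ ~A)) -> ((C /\ A) /\ (C -> C))): 1 > 0.7, so result = 0.7

0.70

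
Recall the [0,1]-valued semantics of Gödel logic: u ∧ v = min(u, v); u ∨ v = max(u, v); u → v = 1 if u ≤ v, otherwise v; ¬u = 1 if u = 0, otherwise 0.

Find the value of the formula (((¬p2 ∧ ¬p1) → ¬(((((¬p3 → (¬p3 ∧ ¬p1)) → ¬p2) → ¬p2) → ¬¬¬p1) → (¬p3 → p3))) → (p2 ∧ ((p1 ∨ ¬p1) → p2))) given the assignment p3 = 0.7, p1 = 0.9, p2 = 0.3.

0.30

¬p2: Gödel ¬ of 0.3 = 0 (operand ≠ 0)
¬p1: Gödel ¬ of 0.9 = 0 (operand ≠ 0)
(¬p2 ∧ ¬p1) = min(0, 0) = 0
¬p3: Gödel ¬ of 0.7 = 0 (operand ≠ 0)
¬p3: Gödel ¬ of 0.7 = 0 (operand ≠ 0)
¬p1: Gödel ¬ of 0.9 = 0 (operand ≠ 0)
(¬p3 ∧ ¬p1) = min(0, 0) = 0
(¬p3 → (¬p3 ∧ ¬p1)): 0 ≤ 0, so result = 1
¬p2: Gödel ¬ of 0.3 = 0 (operand ≠ 0)
((¬p3 → (¬p3 ∧ ¬p1)) → ¬p2): 1 > 0, so result = 0
¬p2: Gödel ¬ of 0.3 = 0 (operand ≠ 0)
(((¬p3 → (¬p3 ∧ ¬p1)) → ¬p2) → ¬p2): 0 ≤ 0, so result = 1
¬p1: Gödel ¬ of 0.9 = 0 (operand ≠ 0)
¬¬p1: Gödel ¬ of 0 = 1 (operand is 0)
¬¬¬p1: Gödel ¬ of 1 = 0 (operand ≠ 0)
((((¬p3 → (¬p3 ∧ ¬p1)) → ¬p2) → ¬p2) → ¬¬¬p1): 1 > 0, so result = 0
¬p3: Gödel ¬ of 0.7 = 0 (operand ≠ 0)
(¬p3 → p3): 0 ≤ 0.7, so result = 1
(((((¬p3 → (¬p3 ∧ ¬p1)) → ¬p2) → ¬p2) → ¬¬¬p1) → (¬p3 → p3)): 0 ≤ 1, so result = 1
¬(((((¬p3 → (¬p3 ∧ ¬p1)) → ¬p2) → ¬p2) → ¬¬¬p1) → (¬p3 → p3)): Gödel ¬ of 1 = 0 (operand ≠ 0)
((¬p2 ∧ ¬p1) → ¬(((((¬p3 → (¬p3 ∧ ¬p1)) → ¬p2) → ¬p2) → ¬¬¬p1) → (¬p3 → p3))): 0 ≤ 0, so result = 1
¬p1: Gödel ¬ of 0.9 = 0 (operand ≠ 0)
(p1 ∨ ¬p1) = max(0.9, 0) = 0.9
((p1 ∨ ¬p1) → p2): 0.9 > 0.3, so result = 0.3
(p2 ∧ ((p1 ∨ ¬p1) → p2)) = min(0.3, 0.3) = 0.3
(((¬p2 ∧ ¬p1) → ¬(((((¬p3 → (¬p3 ∧ ¬p1)) → ¬p2) → ¬p2) → ¬¬¬p1) → (¬p3 → p3))) → (p2 ∧ ((p1 ∨ ¬p1) → p2))): 1 > 0.3, so result = 0.3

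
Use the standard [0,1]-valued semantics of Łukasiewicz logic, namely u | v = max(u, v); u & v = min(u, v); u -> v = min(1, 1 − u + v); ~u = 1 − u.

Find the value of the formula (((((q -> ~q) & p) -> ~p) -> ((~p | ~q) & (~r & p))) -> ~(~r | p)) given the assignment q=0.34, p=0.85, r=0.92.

0.37

~q: Łukasiewicz ¬ gives 1 − 0.34 = 0.66
(q -> ~q): min(1, 1 − 0.34 + 0.66) = 1
((q -> ~q) & p) = min(1, 0.85) = 0.85
~p: Łukasiewicz ¬ gives 1 − 0.85 = 0.15
(((q -> ~q) & p) -> ~p): min(1, 1 − 0.85 + 0.15) = 0.3
~p: Łukasiewicz ¬ gives 1 − 0.85 = 0.15
~q: Łukasiewicz ¬ gives 1 − 0.34 = 0.66
(~p | ~q) = max(0.15, 0.66) = 0.66
~r: Łukasiewicz ¬ gives 1 − 0.92 = 0.08
(~r & p) = min(0.08, 0.85) = 0.08
((~p | ~q) & (~r & p)) = min(0.66, 0.08) = 0.08
((((q -> ~q) & p) -> ~p) -> ((~p | ~q) & (~r & p))): min(1, 1 − 0.3 + 0.08) = 0.78
~r: Łukasiewicz ¬ gives 1 − 0.92 = 0.08
(~r | p) = max(0.08, 0.85) = 0.85
~(~r | p): Łukasiewicz ¬ gives 1 − 0.85 = 0.15
(((((q -> ~q) & p) -> ~p) -> ((~p | ~q) & (~r & p))) -> ~(~r | p)): min(1, 1 − 0.78 + 0.15) = 0.37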